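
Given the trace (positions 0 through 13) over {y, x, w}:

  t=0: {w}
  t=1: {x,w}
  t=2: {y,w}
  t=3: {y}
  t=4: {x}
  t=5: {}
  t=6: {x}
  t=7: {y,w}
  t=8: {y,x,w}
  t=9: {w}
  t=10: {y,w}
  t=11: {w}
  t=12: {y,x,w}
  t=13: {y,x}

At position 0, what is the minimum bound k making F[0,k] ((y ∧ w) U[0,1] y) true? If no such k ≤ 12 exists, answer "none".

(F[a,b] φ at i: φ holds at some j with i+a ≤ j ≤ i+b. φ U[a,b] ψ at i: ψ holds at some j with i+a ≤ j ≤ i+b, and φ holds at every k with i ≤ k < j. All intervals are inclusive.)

Scan j = 0,1,… for ((y ∧ w) U[0,1] y):
  j=0: fails
  j=1: fails
  j=2: holds
First hit at j=2, so smallest k = 2-0 = 2.

2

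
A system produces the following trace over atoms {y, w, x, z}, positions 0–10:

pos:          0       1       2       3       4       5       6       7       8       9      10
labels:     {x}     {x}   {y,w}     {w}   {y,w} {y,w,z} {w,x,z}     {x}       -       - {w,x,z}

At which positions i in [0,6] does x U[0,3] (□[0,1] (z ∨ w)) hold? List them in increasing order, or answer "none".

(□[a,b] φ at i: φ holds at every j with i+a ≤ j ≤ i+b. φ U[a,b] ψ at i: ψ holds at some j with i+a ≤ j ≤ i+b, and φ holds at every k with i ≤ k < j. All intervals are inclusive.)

0, 1, 2, 3, 4, 5

Evaluate at each i in [0,6]:
  i=0: ✓ (rhs at j=2; lhs holds on [0,1])
  i=1: ✓ (rhs at j=2; lhs holds on [1,1])
  i=2: ✓ (rhs at j=2)
  i=3: ✓ (rhs at j=3)
  i=4: ✓ (rhs at j=4)
  i=5: ✓ (rhs at j=5)
  i=6: ✗ (no rhs in [6,9])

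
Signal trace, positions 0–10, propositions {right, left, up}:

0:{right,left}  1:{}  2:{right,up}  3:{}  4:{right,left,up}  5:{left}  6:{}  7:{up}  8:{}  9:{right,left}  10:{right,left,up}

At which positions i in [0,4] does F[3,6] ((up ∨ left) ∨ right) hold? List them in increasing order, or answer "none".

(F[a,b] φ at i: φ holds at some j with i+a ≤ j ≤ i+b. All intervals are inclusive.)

0, 1, 2, 3, 4

Evaluate at each i in [0,4]:
  i=0: ✓ (witness j=4)
  i=1: ✓ (witness j=4)
  i=2: ✓ (witness j=5)
  i=3: ✓ (witness j=7)
  i=4: ✓ (witness j=7)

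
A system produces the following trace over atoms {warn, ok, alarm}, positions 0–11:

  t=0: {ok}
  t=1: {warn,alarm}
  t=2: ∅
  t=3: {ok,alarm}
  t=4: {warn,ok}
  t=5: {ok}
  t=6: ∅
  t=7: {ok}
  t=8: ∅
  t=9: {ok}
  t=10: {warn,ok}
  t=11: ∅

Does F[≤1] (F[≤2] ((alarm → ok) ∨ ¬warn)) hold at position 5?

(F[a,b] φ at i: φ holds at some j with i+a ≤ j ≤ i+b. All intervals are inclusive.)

True

Check F[≤2] ((alarm → ok) ∨ ¬warn) at each j in [5,6]:
  j=5: holds (witness at 5)
  j=6: holds (witness at 6)
Found at j=5 → formula holds.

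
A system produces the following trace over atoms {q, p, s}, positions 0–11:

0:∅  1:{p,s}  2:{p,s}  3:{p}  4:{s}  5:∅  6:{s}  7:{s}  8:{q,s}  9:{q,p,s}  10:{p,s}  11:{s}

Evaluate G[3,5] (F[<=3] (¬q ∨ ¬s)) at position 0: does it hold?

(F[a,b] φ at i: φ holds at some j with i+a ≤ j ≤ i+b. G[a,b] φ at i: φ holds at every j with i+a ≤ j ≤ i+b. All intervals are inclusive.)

Check F[<=3] (¬q ∨ ¬s) at every j in [3,5]:
  j=3: holds (witness at 3)
  j=4: holds (witness at 4)
  j=5: holds (witness at 5)
All positions satisfy it → formula holds.

Holds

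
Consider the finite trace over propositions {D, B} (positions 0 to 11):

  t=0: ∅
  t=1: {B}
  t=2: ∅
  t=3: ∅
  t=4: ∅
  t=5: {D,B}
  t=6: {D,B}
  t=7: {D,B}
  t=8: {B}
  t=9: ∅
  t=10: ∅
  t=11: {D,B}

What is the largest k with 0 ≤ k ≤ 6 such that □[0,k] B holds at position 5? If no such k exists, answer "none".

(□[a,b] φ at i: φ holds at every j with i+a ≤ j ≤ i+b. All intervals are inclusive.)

3

B must hold from j=5 onward; find where it first fails.
  j=5: holds
  j=6: holds
  j=7: holds
  j=8: holds
  j=9: fails
Holds on [5,8], so largest k = 3.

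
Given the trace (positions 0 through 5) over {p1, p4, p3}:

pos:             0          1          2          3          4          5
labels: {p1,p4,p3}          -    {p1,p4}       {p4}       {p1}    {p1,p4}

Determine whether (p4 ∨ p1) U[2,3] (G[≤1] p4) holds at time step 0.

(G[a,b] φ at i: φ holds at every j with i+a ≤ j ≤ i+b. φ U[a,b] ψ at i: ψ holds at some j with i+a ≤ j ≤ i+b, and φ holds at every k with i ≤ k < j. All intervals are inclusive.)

Need some j in [2,3] with G[≤1] p4, and (p4 ∨ p1) at every k in [0,j-1].
  j=2: G[≤1] p4 holds, but (p4 ∨ p1) fails at k=1 → not this j.
  j=3: G[≤1] p4 — fails at 4.
No j in the window works → until fails.

No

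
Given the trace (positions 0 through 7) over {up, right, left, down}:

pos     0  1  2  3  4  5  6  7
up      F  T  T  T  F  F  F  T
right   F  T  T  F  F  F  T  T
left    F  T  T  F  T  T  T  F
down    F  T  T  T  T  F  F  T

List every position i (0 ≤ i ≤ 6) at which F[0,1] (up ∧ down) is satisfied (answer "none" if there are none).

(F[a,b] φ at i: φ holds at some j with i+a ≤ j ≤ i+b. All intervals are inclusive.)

0, 1, 2, 3, 6

Evaluate at each i in [0,6]:
  i=0: ✓ (witness j=1)
  i=1: ✓ (witness j=1)
  i=2: ✓ (witness j=2)
  i=3: ✓ (witness j=3)
  i=4: ✗ (none in [4,5])
  i=5: ✗ (none in [5,6])
  i=6: ✓ (witness j=7)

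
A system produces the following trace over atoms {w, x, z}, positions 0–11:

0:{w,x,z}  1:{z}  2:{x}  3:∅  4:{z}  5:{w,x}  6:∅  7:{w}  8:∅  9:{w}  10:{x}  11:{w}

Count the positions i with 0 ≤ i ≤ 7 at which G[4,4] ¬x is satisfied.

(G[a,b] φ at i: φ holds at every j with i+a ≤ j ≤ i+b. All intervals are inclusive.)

Evaluate at each i in [0,7]:
  i=0: ✓ (all of [4,4])
  i=1: ✗ (fails at j=5)
  i=2: ✓ (all of [6,6])
  i=3: ✓ (all of [7,7])
  i=4: ✓ (all of [8,8])
  i=5: ✓ (all of [9,9])
  i=6: ✗ (fails at j=10)
  i=7: ✓ (all of [11,11])
Positions where it holds: {0, 2, 3, 4, 5, 7} → 6.

6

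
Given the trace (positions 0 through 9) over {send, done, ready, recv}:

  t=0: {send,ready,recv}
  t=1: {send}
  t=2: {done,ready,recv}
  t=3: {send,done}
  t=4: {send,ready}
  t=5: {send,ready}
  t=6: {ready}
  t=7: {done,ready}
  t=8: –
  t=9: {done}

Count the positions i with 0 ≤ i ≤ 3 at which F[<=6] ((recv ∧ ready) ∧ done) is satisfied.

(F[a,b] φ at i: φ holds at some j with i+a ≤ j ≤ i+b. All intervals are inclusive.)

Evaluate at each i in [0,3]:
  i=0: ✓ (witness j=2)
  i=1: ✓ (witness j=2)
  i=2: ✓ (witness j=2)
  i=3: ✗ (none in [3,9])
Positions where it holds: {0, 1, 2} → 3.

3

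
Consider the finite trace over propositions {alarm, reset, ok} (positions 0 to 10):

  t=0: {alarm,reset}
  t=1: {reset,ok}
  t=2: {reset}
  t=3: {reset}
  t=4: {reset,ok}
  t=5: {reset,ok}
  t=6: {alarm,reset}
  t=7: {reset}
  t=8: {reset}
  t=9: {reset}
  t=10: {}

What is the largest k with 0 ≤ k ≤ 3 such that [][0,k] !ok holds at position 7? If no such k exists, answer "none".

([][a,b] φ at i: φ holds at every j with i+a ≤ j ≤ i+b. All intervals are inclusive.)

3

!ok must hold from j=7 onward; find where it first fails.
  j=7: holds
  j=8: holds
  j=9: holds
  j=10: holds
Holds through j=10; largest k = 3.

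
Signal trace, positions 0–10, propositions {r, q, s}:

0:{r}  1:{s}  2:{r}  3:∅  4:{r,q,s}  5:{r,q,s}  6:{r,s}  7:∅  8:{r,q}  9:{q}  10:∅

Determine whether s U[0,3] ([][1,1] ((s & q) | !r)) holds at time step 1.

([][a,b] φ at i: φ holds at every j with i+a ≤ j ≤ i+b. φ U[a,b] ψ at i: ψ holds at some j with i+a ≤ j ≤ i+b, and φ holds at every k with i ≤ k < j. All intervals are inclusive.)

Need some j in [1,4] with [][1,1] ((s & q) | !r), and s at every k in [1,j-1].
  j=1: [][1,1] ((s & q) | !r) — fails at 2.
  j=2: [][1,1] ((s & q) | !r) holds; s holds at every k in [1,1] → satisfied.

True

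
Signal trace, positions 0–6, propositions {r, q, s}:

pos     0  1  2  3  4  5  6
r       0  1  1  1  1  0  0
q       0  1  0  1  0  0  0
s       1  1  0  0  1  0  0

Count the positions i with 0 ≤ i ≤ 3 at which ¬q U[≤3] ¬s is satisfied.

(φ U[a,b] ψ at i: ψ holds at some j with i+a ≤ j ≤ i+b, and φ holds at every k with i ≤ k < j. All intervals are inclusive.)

Evaluate at each i in [0,3]:
  i=0: ✗ (lhs fails at k=1 before rhs at j=2)
  i=1: ✗ (lhs fails at k=1 before rhs at j=2)
  i=2: ✓ (rhs at j=2)
  i=3: ✓ (rhs at j=3)
Positions where it holds: {2, 3} → 2.

2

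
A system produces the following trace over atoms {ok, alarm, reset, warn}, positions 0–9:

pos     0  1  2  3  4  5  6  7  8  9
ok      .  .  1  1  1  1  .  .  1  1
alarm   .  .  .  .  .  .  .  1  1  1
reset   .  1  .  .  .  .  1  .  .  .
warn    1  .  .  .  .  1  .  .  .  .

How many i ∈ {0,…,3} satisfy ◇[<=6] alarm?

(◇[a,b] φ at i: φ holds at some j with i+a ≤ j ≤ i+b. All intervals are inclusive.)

3

Evaluate at each i in [0,3]:
  i=0: ✗ (none in [0,6])
  i=1: ✓ (witness j=7)
  i=2: ✓ (witness j=7)
  i=3: ✓ (witness j=7)
Positions where it holds: {1, 2, 3} → 3.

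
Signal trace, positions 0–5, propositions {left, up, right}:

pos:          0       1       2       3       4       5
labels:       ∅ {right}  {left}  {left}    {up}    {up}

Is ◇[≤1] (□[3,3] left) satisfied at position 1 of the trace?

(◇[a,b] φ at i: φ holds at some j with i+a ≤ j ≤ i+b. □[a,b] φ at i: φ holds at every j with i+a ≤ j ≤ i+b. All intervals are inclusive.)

No

Check □[3,3] left at each j in [1,2]:
  j=1: fails at 4
  j=2: fails at 5
No position in the window satisfies it → formula fails.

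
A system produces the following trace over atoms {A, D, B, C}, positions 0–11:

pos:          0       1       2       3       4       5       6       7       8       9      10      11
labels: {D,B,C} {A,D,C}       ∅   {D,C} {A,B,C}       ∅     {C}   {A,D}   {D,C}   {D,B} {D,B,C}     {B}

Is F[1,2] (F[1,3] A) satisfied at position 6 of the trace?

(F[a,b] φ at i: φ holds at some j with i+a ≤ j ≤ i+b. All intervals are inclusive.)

Check F[1,3] A at each j in [7,8]:
  j=7: fails (none in [8,10])
  j=8: fails (none in [9,11])
No position in the window satisfies it → formula fails.

Does not hold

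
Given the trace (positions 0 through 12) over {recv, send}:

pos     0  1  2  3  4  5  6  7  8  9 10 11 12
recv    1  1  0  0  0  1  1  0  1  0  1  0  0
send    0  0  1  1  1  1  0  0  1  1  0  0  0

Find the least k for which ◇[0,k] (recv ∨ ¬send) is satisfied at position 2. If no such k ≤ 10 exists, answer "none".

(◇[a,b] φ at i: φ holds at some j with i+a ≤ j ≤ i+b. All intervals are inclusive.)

3

Scan j = 2,3,… for (recv ∨ ¬send):
  j=2: fails
  j=3: fails
  j=4: fails
  j=5: holds
First hit at j=5, so smallest k = 5-2 = 3.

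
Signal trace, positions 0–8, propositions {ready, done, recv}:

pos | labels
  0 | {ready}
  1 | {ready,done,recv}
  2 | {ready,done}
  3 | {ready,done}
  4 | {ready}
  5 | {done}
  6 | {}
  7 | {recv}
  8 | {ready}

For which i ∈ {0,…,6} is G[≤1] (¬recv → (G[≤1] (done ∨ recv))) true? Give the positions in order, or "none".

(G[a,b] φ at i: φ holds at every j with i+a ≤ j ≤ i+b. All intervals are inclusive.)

1

Evaluate at each i in [0,6]:
  i=0: ✗ (fails at j=0)
  i=1: ✓ (all of [1,2])
  i=2: ✗ (fails at j=3)
  i=3: ✗ (fails at j=3)
  i=4: ✗ (fails at j=4)
  i=5: ✗ (fails at j=5)
  i=6: ✗ (fails at j=6)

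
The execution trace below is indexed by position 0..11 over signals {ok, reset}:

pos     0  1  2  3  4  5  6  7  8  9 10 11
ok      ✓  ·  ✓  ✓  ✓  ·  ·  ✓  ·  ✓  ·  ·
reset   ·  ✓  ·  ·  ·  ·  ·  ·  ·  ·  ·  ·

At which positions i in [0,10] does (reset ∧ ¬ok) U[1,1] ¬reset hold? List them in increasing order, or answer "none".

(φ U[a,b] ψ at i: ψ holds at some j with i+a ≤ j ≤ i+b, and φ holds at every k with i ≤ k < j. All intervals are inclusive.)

1

Evaluate at each i in [0,10]:
  i=0: ✗ (no rhs in [1,1])
  i=1: ✓ (rhs at j=2; lhs holds on [1,1])
  i=2: ✗ (lhs fails at k=2 before rhs at j=3)
  i=3: ✗ (lhs fails at k=3 before rhs at j=4)
  i=4: ✗ (lhs fails at k=4 before rhs at j=5)
  i=5: ✗ (lhs fails at k=5 before rhs at j=6)
  i=6: ✗ (lhs fails at k=6 before rhs at j=7)
  i=7: ✗ (lhs fails at k=7 before rhs at j=8)
  i=8: ✗ (lhs fails at k=8 before rhs at j=9)
  i=9: ✗ (lhs fails at k=9 before rhs at j=10)
  i=10: ✗ (lhs fails at k=10 before rhs at j=11)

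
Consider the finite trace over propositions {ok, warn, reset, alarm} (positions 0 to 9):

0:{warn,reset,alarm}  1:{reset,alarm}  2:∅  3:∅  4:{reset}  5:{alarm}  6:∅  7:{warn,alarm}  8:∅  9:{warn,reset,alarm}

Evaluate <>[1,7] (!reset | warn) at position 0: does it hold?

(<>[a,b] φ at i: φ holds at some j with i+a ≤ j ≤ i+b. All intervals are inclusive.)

Yes

Check (!reset | warn) at each j in [1,7]:
  j=1: false
  j=2: true
  j=3: true
  j=4: false
  j=5: true
  j=6: true
  j=7: true
Found at j=2 → formula holds.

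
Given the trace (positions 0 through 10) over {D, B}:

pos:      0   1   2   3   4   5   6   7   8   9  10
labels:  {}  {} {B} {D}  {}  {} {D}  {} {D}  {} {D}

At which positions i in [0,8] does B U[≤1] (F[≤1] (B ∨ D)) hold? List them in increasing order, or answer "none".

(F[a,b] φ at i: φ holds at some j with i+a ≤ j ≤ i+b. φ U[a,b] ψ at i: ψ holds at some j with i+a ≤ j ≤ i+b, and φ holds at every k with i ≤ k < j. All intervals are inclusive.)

Evaluate at each i in [0,8]:
  i=0: ✗ (lhs fails at k=0 before rhs at j=1)
  i=1: ✓ (rhs at j=1)
  i=2: ✓ (rhs at j=2)
  i=3: ✓ (rhs at j=3)
  i=4: ✗ (lhs fails at k=4 before rhs at j=5)
  i=5: ✓ (rhs at j=5)
  i=6: ✓ (rhs at j=6)
  i=7: ✓ (rhs at j=7)
  i=8: ✓ (rhs at j=8)

1, 2, 3, 5, 6, 7, 8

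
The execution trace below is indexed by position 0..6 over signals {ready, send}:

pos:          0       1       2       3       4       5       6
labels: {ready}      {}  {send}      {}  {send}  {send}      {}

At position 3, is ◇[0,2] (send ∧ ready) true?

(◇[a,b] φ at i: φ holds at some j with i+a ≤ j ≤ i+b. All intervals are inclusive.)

Does not hold

Check (send ∧ ready) at each j in [3,5]:
  j=3: false
  j=4: false
  j=5: false
No position in the window satisfies it → formula fails.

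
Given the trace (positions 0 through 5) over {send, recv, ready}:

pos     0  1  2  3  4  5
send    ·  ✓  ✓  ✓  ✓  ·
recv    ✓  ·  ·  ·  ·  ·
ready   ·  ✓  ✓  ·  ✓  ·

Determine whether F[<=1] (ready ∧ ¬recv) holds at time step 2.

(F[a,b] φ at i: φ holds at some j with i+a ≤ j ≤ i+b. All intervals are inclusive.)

Yes

Check (ready ∧ ¬recv) at each j in [2,3]:
  j=2: true
  j=3: false
Found at j=2 → formula holds.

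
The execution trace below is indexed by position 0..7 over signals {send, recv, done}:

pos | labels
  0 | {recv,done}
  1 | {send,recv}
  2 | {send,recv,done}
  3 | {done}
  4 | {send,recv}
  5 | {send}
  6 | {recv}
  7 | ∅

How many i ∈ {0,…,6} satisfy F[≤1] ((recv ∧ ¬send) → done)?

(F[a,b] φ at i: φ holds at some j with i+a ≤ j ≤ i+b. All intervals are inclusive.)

7

Evaluate at each i in [0,6]:
  i=0: ✓ (witness j=0)
  i=1: ✓ (witness j=1)
  i=2: ✓ (witness j=2)
  i=3: ✓ (witness j=3)
  i=4: ✓ (witness j=4)
  i=5: ✓ (witness j=5)
  i=6: ✓ (witness j=7)
Positions where it holds: {0, 1, 2, 3, 4, 5, 6} → 7.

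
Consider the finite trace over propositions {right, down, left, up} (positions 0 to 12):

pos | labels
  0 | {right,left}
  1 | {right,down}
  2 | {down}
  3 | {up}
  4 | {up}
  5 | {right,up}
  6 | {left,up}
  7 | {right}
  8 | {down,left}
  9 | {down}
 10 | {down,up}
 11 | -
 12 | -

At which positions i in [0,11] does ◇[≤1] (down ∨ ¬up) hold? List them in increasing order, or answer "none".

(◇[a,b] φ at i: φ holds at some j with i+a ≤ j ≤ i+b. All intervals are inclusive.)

Evaluate at each i in [0,11]:
  i=0: ✓ (witness j=0)
  i=1: ✓ (witness j=1)
  i=2: ✓ (witness j=2)
  i=3: ✗ (none in [3,4])
  i=4: ✗ (none in [4,5])
  i=5: ✗ (none in [5,6])
  i=6: ✓ (witness j=7)
  i=7: ✓ (witness j=7)
  i=8: ✓ (witness j=8)
  i=9: ✓ (witness j=9)
  i=10: ✓ (witness j=10)
  i=11: ✓ (witness j=11)

0, 1, 2, 6, 7, 8, 9, 10, 11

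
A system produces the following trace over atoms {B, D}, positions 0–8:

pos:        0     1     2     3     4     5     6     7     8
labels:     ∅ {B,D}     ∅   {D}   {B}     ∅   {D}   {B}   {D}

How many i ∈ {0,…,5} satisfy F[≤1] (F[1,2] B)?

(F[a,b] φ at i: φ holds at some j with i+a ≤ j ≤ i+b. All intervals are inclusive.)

6

Evaluate at each i in [0,5]:
  i=0: ✓ (witness j=0)
  i=1: ✓ (witness j=2)
  i=2: ✓ (witness j=2)
  i=3: ✓ (witness j=3)
  i=4: ✓ (witness j=5)
  i=5: ✓ (witness j=5)
Positions where it holds: {0, 1, 2, 3, 4, 5} → 6.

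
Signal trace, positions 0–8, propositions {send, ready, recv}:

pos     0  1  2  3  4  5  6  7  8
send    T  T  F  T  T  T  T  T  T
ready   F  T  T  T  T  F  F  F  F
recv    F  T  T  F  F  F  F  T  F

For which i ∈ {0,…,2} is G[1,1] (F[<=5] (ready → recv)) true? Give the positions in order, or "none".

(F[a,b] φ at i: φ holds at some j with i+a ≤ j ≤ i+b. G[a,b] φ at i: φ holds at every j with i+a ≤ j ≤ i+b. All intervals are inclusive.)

Evaluate at each i in [0,2]:
  i=0: ✓ (all of [1,1])
  i=1: ✓ (all of [2,2])
  i=2: ✓ (all of [3,3])

0, 1, 2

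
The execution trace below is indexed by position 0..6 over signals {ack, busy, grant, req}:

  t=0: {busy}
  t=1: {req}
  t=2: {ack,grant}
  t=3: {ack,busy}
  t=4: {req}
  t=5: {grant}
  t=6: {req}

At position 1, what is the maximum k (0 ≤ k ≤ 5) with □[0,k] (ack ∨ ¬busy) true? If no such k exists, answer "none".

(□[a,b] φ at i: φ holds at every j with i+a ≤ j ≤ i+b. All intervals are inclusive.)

(ack ∨ ¬busy) must hold from j=1 onward; find where it first fails.
  j=1: holds
  j=2: holds
  j=3: holds
  j=4: holds
  j=5: holds
  j=6: holds
Holds through j=6; largest k = 5.

5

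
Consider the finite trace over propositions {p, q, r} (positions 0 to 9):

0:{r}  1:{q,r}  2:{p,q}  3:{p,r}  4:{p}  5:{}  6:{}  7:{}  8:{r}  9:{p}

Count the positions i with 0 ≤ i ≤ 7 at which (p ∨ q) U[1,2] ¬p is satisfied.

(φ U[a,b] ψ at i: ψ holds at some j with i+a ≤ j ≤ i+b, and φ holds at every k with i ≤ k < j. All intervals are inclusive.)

Evaluate at each i in [0,7]:
  i=0: ✗ (lhs fails at k=0 before rhs at j=1)
  i=1: ✗ (no rhs in [2,3])
  i=2: ✗ (no rhs in [3,4])
  i=3: ✓ (rhs at j=5; lhs holds on [3,4])
  i=4: ✓ (rhs at j=5; lhs holds on [4,4])
  i=5: ✗ (lhs fails at k=5 before rhs at j=6)
  i=6: ✗ (lhs fails at k=6 before rhs at j=7)
  i=7: ✗ (lhs fails at k=7 before rhs at j=8)
Positions where it holds: {3, 4} → 2.

2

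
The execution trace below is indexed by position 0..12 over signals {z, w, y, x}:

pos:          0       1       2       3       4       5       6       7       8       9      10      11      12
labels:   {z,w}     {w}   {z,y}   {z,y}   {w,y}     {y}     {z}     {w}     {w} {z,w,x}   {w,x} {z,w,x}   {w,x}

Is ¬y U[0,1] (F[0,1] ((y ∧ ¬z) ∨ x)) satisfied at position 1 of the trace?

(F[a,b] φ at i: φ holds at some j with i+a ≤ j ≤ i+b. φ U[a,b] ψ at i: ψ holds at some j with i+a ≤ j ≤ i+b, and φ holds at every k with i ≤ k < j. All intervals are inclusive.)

False

Need some j in [1,2] with F[0,1] ((y ∧ ¬z) ∨ x), and ¬y at every k in [1,j-1].
  j=1: F[0,1] ((y ∧ ¬z) ∨ x) — fails (none in [1,2]).
  j=2: F[0,1] ((y ∧ ¬z) ∨ x) — fails (none in [2,3]).
No j in the window works → until fails.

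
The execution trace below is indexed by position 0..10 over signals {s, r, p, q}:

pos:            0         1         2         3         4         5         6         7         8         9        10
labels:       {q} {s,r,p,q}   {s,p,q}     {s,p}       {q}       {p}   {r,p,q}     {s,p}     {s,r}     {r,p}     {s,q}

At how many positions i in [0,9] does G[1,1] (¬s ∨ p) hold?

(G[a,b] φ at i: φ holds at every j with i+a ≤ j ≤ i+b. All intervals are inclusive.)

Evaluate at each i in [0,9]:
  i=0: ✓ (all of [1,1])
  i=1: ✓ (all of [2,2])
  i=2: ✓ (all of [3,3])
  i=3: ✓ (all of [4,4])
  i=4: ✓ (all of [5,5])
  i=5: ✓ (all of [6,6])
  i=6: ✓ (all of [7,7])
  i=7: ✗ (fails at j=8)
  i=8: ✓ (all of [9,9])
  i=9: ✗ (fails at j=10)
Positions where it holds: {0, 1, 2, 3, 4, 5, 6, 8} → 8.

8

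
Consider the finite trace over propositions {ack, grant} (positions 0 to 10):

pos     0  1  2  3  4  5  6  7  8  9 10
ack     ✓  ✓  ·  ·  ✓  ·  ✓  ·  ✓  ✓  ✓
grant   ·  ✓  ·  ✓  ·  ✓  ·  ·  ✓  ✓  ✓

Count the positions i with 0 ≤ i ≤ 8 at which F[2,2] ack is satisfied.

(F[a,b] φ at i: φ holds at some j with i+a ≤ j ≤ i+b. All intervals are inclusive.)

Evaluate at each i in [0,8]:
  i=0: ✗ (none in [2,2])
  i=1: ✗ (none in [3,3])
  i=2: ✓ (witness j=4)
  i=3: ✗ (none in [5,5])
  i=4: ✓ (witness j=6)
  i=5: ✗ (none in [7,7])
  i=6: ✓ (witness j=8)
  i=7: ✓ (witness j=9)
  i=8: ✓ (witness j=10)
Positions where it holds: {2, 4, 6, 7, 8} → 5.

5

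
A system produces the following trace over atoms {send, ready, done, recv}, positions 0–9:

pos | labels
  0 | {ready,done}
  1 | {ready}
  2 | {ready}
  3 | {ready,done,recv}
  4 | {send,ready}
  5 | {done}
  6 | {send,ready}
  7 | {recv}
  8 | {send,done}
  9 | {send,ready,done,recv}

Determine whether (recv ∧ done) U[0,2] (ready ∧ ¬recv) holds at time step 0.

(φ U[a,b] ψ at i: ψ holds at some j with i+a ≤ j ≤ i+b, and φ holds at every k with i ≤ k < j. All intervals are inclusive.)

Yes

Need some j in [0,2] with (ready ∧ ¬recv), and (recv ∧ done) at every k in [0,j-1].
  j=0: (ready ∧ ¬recv) holds; no prefix to check → satisfied.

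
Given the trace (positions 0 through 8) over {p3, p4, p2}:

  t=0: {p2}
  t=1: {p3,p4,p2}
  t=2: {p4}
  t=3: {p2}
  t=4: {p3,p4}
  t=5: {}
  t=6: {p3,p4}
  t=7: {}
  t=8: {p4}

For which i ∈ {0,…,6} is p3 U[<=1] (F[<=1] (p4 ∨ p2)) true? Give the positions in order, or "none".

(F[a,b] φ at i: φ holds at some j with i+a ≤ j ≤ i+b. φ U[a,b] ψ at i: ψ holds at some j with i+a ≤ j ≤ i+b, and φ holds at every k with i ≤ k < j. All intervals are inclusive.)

Evaluate at each i in [0,6]:
  i=0: ✓ (rhs at j=0)
  i=1: ✓ (rhs at j=1)
  i=2: ✓ (rhs at j=2)
  i=3: ✓ (rhs at j=3)
  i=4: ✓ (rhs at j=4)
  i=5: ✓ (rhs at j=5)
  i=6: ✓ (rhs at j=6)

0, 1, 2, 3, 4, 5, 6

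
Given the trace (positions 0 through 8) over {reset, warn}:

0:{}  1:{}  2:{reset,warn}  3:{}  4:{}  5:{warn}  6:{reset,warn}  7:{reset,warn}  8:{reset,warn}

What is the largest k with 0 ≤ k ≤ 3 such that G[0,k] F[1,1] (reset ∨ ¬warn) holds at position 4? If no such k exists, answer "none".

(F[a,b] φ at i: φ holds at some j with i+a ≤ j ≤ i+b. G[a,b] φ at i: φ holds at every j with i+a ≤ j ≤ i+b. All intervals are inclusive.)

none

F[1,1] (reset ∨ ¬warn) must hold from j=4 onward; find where it first fails.
  j=4: fails → no k works.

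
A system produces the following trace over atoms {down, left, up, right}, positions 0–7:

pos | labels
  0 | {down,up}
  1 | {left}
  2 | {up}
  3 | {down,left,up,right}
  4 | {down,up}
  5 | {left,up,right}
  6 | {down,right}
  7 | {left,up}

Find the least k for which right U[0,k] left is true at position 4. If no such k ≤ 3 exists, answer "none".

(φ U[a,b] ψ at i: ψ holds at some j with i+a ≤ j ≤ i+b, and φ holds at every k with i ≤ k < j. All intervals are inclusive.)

none

Need earliest j ≥ 4 with left, and right at every k in [4,j-1].
  j=4: rhs fails.
  j=5: rhs holds but lhs fails at k=4.
  j=6: rhs fails.
  j=7: rhs holds but lhs fails at k=4.
No witness within the range → none.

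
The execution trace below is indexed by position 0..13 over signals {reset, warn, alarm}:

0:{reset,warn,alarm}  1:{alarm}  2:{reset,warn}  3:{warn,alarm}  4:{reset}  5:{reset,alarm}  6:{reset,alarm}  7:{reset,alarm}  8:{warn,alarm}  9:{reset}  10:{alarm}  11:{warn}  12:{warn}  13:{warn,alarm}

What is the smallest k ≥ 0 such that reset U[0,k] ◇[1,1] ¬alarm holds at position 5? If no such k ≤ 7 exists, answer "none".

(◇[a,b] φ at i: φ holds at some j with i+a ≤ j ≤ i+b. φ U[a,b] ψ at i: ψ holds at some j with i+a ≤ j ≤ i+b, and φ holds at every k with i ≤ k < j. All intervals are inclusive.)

3

Need earliest j ≥ 5 with ◇[1,1] ¬alarm, and reset at every k in [5,j-1].
  j=5: rhs fails.
  j=6: rhs fails.
  j=7: rhs fails.
  j=8: rhs holds; lhs holds on [5,7]. k = 3.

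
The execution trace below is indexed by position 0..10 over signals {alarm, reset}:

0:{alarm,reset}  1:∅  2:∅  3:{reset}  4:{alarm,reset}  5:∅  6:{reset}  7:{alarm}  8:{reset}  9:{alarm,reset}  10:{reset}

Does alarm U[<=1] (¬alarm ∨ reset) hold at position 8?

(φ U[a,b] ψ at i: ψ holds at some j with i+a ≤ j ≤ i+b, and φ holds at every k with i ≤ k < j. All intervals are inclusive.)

Need some j in [8,9] with (¬alarm ∨ reset), and alarm at every k in [8,j-1].
  j=8: (¬alarm ∨ reset) holds; no prefix to check → satisfied.

True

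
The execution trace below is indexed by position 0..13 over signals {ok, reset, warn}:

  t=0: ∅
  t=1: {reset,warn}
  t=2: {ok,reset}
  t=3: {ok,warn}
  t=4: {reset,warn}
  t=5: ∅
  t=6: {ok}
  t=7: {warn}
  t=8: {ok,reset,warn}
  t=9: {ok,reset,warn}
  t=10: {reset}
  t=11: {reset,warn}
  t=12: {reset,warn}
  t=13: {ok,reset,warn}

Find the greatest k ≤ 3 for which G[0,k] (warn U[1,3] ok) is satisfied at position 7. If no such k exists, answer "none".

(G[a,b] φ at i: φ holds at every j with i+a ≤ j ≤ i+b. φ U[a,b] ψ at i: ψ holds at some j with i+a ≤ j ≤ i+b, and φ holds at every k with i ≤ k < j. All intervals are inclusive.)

1

(warn U[1,3] ok) must hold from j=7 onward; find where it first fails.
  j=7: holds
  j=8: holds
  j=9: fails
Holds on [7,8], so largest k = 1.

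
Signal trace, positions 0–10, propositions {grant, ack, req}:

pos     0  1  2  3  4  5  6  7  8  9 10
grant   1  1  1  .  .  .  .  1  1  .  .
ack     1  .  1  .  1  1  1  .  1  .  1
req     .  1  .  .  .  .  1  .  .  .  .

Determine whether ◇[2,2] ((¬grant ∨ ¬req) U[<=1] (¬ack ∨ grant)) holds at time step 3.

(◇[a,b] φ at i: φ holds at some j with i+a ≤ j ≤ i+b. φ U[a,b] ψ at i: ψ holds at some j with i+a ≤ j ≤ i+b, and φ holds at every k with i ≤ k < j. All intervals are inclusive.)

Does not hold

Check ((¬grant ∨ ¬req) U[<=1] (¬ack ∨ grant)) at each j in [5,5]:
  j=5: fails
No position in the window satisfies it → formula fails.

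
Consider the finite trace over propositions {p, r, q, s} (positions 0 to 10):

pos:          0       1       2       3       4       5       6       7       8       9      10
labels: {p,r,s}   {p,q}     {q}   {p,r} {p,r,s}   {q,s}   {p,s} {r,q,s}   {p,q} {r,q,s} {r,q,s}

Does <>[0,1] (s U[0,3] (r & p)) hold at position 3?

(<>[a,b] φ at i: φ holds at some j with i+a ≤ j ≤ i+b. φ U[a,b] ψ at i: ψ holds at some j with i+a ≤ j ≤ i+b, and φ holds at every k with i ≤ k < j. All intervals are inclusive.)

Check (s U[0,3] (r & p)) at each j in [3,4]:
  j=3: holds
  j=4: holds
Found at j=3 → formula holds.

True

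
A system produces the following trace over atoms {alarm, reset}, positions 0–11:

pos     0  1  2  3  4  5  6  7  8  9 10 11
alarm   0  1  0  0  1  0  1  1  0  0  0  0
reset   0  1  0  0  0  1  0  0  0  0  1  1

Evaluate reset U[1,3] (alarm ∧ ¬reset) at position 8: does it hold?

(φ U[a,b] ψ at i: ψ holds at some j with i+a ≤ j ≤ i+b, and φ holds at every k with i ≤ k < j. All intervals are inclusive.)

No

Need some j in [9,11] with (alarm ∧ ¬reset), and reset at every k in [8,j-1].
  j=9: (alarm ∧ ¬reset) false.
  j=10: (alarm ∧ ¬reset) false.
  j=11: (alarm ∧ ¬reset) false.
No j in the window works → until fails.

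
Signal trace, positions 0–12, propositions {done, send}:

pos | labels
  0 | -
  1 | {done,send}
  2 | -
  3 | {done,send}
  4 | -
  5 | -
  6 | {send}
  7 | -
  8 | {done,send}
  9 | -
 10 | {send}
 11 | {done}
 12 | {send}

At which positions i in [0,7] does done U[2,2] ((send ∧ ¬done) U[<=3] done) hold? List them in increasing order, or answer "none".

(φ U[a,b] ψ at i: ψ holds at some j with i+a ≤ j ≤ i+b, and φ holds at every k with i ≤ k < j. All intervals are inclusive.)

none

Evaluate at each i in [0,7]:
  i=0: ✗ (no rhs in [2,2])
  i=1: ✗ (lhs fails at k=2 before rhs at j=3)
  i=2: ✗ (no rhs in [4,4])
  i=3: ✗ (no rhs in [5,5])
  i=4: ✗ (no rhs in [6,6])
  i=5: ✗ (no rhs in [7,7])
  i=6: ✗ (lhs fails at k=6 before rhs at j=8)
  i=7: ✗ (no rhs in [9,9])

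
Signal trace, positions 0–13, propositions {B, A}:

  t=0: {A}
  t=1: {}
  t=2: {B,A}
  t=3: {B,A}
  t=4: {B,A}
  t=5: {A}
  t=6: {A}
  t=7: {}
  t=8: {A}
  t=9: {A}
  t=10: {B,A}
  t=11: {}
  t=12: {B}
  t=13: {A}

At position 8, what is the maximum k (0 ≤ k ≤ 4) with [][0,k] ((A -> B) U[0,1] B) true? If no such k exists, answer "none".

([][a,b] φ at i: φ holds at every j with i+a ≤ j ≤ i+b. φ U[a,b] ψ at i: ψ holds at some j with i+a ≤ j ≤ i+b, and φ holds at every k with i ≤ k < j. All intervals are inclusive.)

((A -> B) U[0,1] B) must hold from j=8 onward; find where it first fails.
  j=8: fails → no k works.

none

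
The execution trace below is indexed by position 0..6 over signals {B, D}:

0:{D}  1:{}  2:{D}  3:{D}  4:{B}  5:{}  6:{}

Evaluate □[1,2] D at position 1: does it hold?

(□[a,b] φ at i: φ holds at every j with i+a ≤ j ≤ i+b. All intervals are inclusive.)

Check D at every j in [2,3]:
  j=2: true
  j=3: true
All positions satisfy it → formula holds.

Yes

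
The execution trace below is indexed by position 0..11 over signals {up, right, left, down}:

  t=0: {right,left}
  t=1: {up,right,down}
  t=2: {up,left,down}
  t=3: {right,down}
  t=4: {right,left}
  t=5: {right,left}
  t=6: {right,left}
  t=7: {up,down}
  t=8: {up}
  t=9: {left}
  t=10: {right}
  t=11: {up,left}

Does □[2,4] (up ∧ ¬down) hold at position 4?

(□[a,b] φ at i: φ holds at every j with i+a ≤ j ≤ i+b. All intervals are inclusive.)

Check (up ∧ ¬down) at every j in [6,8]:
  j=6: false
  j=7: false
  j=8: true
Fails at j=6 → formula fails.

No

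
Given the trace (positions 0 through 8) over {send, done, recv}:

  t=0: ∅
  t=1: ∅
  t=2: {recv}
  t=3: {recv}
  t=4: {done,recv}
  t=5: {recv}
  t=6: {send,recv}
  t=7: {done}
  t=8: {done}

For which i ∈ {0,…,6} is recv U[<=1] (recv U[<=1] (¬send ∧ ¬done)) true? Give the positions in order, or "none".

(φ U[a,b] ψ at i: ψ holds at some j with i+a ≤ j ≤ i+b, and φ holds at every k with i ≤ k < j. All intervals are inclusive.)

Evaluate at each i in [0,6]:
  i=0: ✓ (rhs at j=0)
  i=1: ✓ (rhs at j=1)
  i=2: ✓ (rhs at j=2)
  i=3: ✓ (rhs at j=3)
  i=4: ✓ (rhs at j=4)
  i=5: ✓ (rhs at j=5)
  i=6: ✗ (no rhs in [6,7])

0, 1, 2, 3, 4, 5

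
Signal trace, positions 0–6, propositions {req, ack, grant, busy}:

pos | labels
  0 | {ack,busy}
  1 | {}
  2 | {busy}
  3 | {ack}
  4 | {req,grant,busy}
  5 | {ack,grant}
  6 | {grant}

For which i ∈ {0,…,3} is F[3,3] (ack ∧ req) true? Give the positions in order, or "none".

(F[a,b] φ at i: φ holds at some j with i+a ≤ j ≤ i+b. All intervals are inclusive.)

none

Evaluate at each i in [0,3]:
  i=0: ✗ (none in [3,3])
  i=1: ✗ (none in [4,4])
  i=2: ✗ (none in [5,5])
  i=3: ✗ (none in [6,6])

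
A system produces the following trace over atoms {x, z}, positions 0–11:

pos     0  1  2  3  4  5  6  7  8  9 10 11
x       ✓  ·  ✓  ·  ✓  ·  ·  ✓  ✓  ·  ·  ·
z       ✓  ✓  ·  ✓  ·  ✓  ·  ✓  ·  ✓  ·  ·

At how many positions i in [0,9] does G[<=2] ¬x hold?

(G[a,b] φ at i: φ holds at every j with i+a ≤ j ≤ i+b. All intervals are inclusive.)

Evaluate at each i in [0,9]:
  i=0: ✗ (fails at j=0)
  i=1: ✗ (fails at j=2)
  i=2: ✗ (fails at j=2)
  i=3: ✗ (fails at j=4)
  i=4: ✗ (fails at j=4)
  i=5: ✗ (fails at j=7)
  i=6: ✗ (fails at j=7)
  i=7: ✗ (fails at j=7)
  i=8: ✗ (fails at j=8)
  i=9: ✓ (all of [9,11])
Positions where it holds: {9} → 1.

1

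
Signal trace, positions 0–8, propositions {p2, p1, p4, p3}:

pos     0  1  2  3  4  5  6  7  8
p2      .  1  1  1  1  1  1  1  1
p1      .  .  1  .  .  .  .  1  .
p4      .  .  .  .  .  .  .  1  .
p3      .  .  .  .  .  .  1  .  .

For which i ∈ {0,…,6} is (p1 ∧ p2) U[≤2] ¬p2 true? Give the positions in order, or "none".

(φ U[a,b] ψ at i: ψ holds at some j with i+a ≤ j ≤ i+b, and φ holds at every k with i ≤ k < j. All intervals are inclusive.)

Evaluate at each i in [0,6]:
  i=0: ✓ (rhs at j=0)
  i=1: ✗ (no rhs in [1,3])
  i=2: ✗ (no rhs in [2,4])
  i=3: ✗ (no rhs in [3,5])
  i=4: ✗ (no rhs in [4,6])
  i=5: ✗ (no rhs in [5,7])
  i=6: ✗ (no rhs in [6,8])

0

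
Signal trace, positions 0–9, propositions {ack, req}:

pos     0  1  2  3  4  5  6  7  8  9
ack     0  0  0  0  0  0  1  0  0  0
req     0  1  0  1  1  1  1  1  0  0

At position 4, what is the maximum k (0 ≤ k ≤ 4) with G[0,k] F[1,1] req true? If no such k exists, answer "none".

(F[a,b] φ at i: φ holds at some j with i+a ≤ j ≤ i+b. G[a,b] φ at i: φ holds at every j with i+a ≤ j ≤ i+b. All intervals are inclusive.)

2

F[1,1] req must hold from j=4 onward; find where it first fails.
  j=4: holds
  j=5: holds
  j=6: holds
  j=7: fails
Holds on [4,6], so largest k = 2.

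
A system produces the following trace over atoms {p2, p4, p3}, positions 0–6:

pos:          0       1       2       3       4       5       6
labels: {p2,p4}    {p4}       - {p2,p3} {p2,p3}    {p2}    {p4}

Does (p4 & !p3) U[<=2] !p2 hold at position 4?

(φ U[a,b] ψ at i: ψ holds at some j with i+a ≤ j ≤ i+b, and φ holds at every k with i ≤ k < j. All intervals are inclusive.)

Need some j in [4,6] with !p2, and (p4 & !p3) at every k in [4,j-1].
  j=4: !p2 false.
  j=5: !p2 false.
  j=6: !p2 holds, but (p4 & !p3) fails at k=4 → not this j.
No j in the window works → until fails.

Does not hold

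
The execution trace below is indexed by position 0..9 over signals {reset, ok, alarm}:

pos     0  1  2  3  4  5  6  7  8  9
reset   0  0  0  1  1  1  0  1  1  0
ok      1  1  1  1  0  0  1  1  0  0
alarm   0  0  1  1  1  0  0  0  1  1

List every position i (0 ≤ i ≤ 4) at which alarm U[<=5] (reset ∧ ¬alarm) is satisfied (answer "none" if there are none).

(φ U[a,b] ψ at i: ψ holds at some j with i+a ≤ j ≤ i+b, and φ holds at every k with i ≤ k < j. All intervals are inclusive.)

2, 3, 4

Evaluate at each i in [0,4]:
  i=0: ✗ (lhs fails at k=0 before rhs at j=5)
  i=1: ✗ (lhs fails at k=1 before rhs at j=5)
  i=2: ✓ (rhs at j=5; lhs holds on [2,4])
  i=3: ✓ (rhs at j=5; lhs holds on [3,4])
  i=4: ✓ (rhs at j=5; lhs holds on [4,4])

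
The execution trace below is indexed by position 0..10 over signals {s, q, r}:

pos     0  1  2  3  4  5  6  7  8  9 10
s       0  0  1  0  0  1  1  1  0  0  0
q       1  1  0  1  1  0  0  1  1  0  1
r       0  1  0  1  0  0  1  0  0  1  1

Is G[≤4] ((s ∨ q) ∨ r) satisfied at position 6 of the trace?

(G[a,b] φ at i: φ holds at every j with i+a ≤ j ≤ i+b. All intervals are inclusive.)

Check ((s ∨ q) ∨ r) at every j in [6,10]:
  j=6: true
  j=7: true
  j=8: true
  j=9: true
  j=10: true
All positions satisfy it → formula holds.

Yes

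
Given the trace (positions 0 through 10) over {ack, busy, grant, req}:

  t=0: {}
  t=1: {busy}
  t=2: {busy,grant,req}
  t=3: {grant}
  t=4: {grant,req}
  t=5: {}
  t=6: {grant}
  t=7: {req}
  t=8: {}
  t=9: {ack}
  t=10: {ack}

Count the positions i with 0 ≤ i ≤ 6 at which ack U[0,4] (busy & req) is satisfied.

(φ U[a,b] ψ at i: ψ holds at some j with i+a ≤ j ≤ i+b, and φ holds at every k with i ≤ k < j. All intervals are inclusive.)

1

Evaluate at each i in [0,6]:
  i=0: ✗ (lhs fails at k=0 before rhs at j=2)
  i=1: ✗ (lhs fails at k=1 before rhs at j=2)
  i=2: ✓ (rhs at j=2)
  i=3: ✗ (no rhs in [3,7])
  i=4: ✗ (no rhs in [4,8])
  i=5: ✗ (no rhs in [5,9])
  i=6: ✗ (no rhs in [6,10])
Positions where it holds: {2} → 1.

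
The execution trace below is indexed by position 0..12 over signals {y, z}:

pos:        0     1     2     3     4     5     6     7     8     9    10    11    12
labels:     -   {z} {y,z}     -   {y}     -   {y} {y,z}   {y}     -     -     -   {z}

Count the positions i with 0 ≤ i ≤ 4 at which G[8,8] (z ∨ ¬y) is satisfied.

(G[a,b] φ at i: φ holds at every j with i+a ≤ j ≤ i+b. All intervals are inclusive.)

Evaluate at each i in [0,4]:
  i=0: ✗ (fails at j=8)
  i=1: ✓ (all of [9,9])
  i=2: ✓ (all of [10,10])
  i=3: ✓ (all of [11,11])
  i=4: ✓ (all of [12,12])
Positions where it holds: {1, 2, 3, 4} → 4.

4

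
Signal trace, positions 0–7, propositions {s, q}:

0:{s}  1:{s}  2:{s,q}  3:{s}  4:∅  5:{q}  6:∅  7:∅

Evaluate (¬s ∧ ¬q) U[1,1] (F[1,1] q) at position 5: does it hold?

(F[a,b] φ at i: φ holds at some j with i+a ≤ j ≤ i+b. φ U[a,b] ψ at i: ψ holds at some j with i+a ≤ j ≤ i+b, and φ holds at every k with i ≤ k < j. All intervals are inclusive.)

Need some j in [6,6] with F[1,1] q, and (¬s ∧ ¬q) at every k in [5,j-1].
  j=6: F[1,1] q — fails (none in [7,7]).
No j in the window works → until fails.

False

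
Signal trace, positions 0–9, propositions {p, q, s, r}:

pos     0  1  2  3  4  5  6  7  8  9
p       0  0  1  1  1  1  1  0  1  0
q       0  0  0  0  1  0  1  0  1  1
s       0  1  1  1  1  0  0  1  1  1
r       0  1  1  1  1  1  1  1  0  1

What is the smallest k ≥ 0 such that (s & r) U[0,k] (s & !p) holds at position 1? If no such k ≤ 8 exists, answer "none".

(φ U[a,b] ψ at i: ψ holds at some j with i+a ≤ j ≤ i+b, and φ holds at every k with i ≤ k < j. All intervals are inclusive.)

Need earliest j ≥ 1 with (s & !p), and (s & r) at every k in [1,j-1].
  j=1: rhs holds (empty prefix). k = 0.

0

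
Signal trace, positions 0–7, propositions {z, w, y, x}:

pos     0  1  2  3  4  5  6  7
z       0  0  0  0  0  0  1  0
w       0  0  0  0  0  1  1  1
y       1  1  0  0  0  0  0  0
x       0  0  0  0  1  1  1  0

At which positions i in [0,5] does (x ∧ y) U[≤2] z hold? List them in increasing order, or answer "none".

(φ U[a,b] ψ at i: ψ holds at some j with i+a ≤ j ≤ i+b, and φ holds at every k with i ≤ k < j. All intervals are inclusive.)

none

Evaluate at each i in [0,5]:
  i=0: ✗ (no rhs in [0,2])
  i=1: ✗ (no rhs in [1,3])
  i=2: ✗ (no rhs in [2,4])
  i=3: ✗ (no rhs in [3,5])
  i=4: ✗ (lhs fails at k=4 before rhs at j=6)
  i=5: ✗ (lhs fails at k=5 before rhs at j=6)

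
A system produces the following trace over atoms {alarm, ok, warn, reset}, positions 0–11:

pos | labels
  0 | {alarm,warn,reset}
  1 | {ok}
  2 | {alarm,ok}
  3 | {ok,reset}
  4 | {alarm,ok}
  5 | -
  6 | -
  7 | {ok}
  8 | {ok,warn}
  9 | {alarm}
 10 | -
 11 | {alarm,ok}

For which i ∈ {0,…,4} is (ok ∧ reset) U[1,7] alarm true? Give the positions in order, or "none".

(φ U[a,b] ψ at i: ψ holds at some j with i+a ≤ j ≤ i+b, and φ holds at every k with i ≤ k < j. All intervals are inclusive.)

Evaluate at each i in [0,4]:
  i=0: ✗ (lhs fails at k=0 before rhs at j=2)
  i=1: ✗ (lhs fails at k=1 before rhs at j=2)
  i=2: ✗ (lhs fails at k=2 before rhs at j=4)
  i=3: ✓ (rhs at j=4; lhs holds on [3,3])
  i=4: ✗ (lhs fails at k=4 before rhs at j=9)

3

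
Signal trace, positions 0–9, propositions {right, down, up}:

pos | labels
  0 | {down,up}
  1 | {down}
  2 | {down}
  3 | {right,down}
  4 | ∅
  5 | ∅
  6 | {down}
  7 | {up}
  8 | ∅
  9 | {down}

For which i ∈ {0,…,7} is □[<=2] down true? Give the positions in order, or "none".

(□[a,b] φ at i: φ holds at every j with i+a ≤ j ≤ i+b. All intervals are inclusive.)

0, 1

Evaluate at each i in [0,7]:
  i=0: ✓ (all of [0,2])
  i=1: ✓ (all of [1,3])
  i=2: ✗ (fails at j=4)
  i=3: ✗ (fails at j=4)
  i=4: ✗ (fails at j=4)
  i=5: ✗ (fails at j=5)
  i=6: ✗ (fails at j=7)
  i=7: ✗ (fails at j=7)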